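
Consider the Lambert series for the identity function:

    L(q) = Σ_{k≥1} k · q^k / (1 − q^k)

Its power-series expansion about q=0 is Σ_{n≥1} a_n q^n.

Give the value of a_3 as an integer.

d|3:{1,3}  Σf=1+3=4

a_3 = 4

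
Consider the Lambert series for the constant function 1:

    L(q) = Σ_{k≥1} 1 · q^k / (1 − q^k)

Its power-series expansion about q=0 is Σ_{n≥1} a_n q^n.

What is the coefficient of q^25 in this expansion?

d|25:{25,5,1}  Σf=1+1+1=3

a_25 = 3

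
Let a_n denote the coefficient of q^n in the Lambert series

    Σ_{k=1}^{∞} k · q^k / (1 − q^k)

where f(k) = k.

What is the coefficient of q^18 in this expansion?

a_18 = 39

q^18  k|18↦f(k): 1:1 2:2 3:3 6:6 9:9 18:18  a_18=39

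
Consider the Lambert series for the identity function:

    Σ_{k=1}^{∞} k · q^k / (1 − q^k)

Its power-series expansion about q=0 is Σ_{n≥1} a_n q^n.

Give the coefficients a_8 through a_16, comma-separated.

15, 13, 18, 12, 28, 14, 24, 24, 31

q^8  k|8↦f(k): 1:1 2:2 4:4 8:8  a_8=15
q^9  k|9↦f(k): 9:9 3:3 1:1  a_9=13
n=10: 1·10 2·5 5·2 10·1  f→[1+2+5+10]=18
[q^11] f(1)=1,f(11)=11 ⇒ 12
d|12:{12,6,4,3,2,1}  Σf=12+6+4+3+2+1=28
q^13  k|13↦f(k): 13:13 1:1  a_13=14
[q^14] f(14)=14,f(7)=7,f(2)=2,f(1)=1 ⇒ 24
n=15: 15·1 5·3 3·5 1·15  f→[15+5+3+1]=24
n=16: 1·16 2·8 4·4 8·2 16·1  f→[1+2+4+8+16]=31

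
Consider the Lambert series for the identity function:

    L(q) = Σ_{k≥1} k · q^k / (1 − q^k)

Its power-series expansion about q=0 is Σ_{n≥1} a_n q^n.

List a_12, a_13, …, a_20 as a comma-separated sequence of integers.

[q^12] f(12)=12,f(6)=6,f(4)=4,f(3)=3,f(2)=2,f(1)=1 ⇒ 28
d|13:{1,13}  Σf=1+13=14
n=14: 1·14 2·7 7·2 14·1  f→[1+2+7+14]=24
[q^15] f(15)=15,f(5)=5,f(3)=3,f(1)=1 ⇒ 24
d|16:{16,8,4,2,1}  Σf=16+8+4+2+1=31
q^17  k|17↦f(k): 1:1 17:17  a_17=18
d|18:{1,2,3,6,9,18}  Σf=1+2+3+6+9+18=39
q^19  k|19↦f(k): 1:1 19:19  a_19=20
d|20:{20,10,5,4,2,1}  Σf=20+10+5+4+2+1=42

28, 14, 24, 24, 31, 18, 39, 20, 42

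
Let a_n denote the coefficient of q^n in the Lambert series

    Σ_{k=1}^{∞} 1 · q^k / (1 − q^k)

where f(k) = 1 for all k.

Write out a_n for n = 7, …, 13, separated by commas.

2, 4, 3, 4, 2, 6, 2

d|7:{7,1}  Σf=1+1=2
n=8: 8·1 4·2 2·4 1·8  f→[1+1+1+1]=4
q^9  k|9↦f(k): 1:1 3:1 9:1  a_9=3
[q^10] f(10)=1,f(5)=1,f(2)=1,f(1)=1 ⇒ 4
[q^11] f(11)=1,f(1)=1 ⇒ 2
[q^12] f(12)=1,f(6)=1,f(4)=1,f(3)=1,f(2)=1,f(1)=1 ⇒ 6
n=13: 1·13 13·1  f→[1+1]=2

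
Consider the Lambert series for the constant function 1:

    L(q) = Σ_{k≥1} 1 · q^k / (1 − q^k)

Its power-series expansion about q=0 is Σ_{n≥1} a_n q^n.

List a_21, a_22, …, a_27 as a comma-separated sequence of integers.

4, 4, 2, 8, 3, 4, 4

[q^21] f(1)=1,f(3)=1,f(7)=1,f(21)=1 ⇒ 4
q^22  k|22↦f(k): 22:1 11:1 2:1 1:1  a_22=4
d|23:{23,1}  Σf=1+1=2
[q^24] f(24)=1,f(12)=1,f(8)=1,f(6)=1,f(4)=1,f(3)=1,f(2)=1,f(1)=1 ⇒ 8
q^25  k|25↦f(k): 25:1 5:1 1:1  a_25=3
n=26: 1·26 2·13 13·2 26·1  f→[1+1+1+1]=4
n=27: 27·1 9·3 3·9 1·27  f→[1+1+1+1]=4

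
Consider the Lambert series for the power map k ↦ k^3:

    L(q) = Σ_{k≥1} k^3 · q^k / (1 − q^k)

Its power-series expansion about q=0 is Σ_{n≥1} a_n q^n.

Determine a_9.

a_9 = 757

q^9  k|9↦f(k): 1:1 3:27 9:729  a_9=757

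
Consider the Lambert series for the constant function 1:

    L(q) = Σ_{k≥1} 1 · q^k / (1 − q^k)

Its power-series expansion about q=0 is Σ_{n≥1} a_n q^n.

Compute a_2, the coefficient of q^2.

a_2 = 2

q^2  k|2↦f(k): 1:1 2:1  a_2=2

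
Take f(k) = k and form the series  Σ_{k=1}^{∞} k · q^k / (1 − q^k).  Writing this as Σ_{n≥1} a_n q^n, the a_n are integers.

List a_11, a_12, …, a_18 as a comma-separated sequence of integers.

n=11: 11·1 1·11  f→[11+1]=12
[q^12] f(1)=1,f(2)=2,f(3)=3,f(4)=4,f(6)=6,f(12)=12 ⇒ 28
q^13  k|13↦f(k): 1:1 13:13  a_13=14
d|14:{14,7,2,1}  Σf=14+7+2+1=24
d|15:{15,5,3,1}  Σf=15+5+3+1=24
d|16:{1,2,4,8,16}  Σf=1+2+4+8+16=31
[q^17] f(17)=17,f(1)=1 ⇒ 18
[q^18] f(18)=18,f(9)=9,f(6)=6,f(3)=3,f(2)=2,f(1)=1 ⇒ 39

12, 28, 14, 24, 24, 31, 18, 39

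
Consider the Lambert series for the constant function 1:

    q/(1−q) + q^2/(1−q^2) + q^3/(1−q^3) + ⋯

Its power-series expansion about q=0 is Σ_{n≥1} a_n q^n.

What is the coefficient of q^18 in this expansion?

a_18 = 6

n=18: 18·1 9·2 6·3 3·6 2·9 1·18  f→[1+1+1+1+1+1]=6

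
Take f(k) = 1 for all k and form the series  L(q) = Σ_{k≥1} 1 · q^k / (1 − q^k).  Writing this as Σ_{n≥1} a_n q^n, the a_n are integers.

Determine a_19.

n=19: 19·1 1·19  f→[1+1]=2

a_19 = 2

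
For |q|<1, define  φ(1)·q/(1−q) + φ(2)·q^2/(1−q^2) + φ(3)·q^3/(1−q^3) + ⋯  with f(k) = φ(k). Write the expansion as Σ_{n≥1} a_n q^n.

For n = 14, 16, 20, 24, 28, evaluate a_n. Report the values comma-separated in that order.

n=14: 14·1 7·2 2·7 1·14  φ→[6+6+1+1]=14
[q^16] φ(16)=8,φ(8)=4,φ(4)=2,φ(2)=1,φ(1)=1 ⇒ 16
d|20:{1,2,4,5,10,20}  Σφ=1+1+2+4+4+8=20
[q^24] φ(24)=8,φ(12)=4,φ(8)=4,φ(6)=2,φ(4)=2,φ(3)=2,φ(2)=1,φ(1)=1 ⇒ 24
q^28  k|28↦φ(k): 1:1 2:1 4:2 7:6 14:6 28:12  a_28=28

14, 16, 20, 24, 28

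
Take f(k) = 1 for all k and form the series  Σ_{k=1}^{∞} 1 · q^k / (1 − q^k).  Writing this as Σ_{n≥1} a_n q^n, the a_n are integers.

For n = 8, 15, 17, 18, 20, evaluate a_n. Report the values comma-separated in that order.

d|8:{1,2,4,8}  Σf=1+1+1+1=4
[q^15] f(1)=1,f(3)=1,f(5)=1,f(15)=1 ⇒ 4
d|17:{17,1}  Σf=1+1=2
n=18: 1·18 2·9 3·6 6·3 9·2 18·1  f→[1+1+1+1+1+1]=6
d|20:{20,10,5,4,2,1}  Σf=1+1+1+1+1+1=6

4, 4, 2, 6, 6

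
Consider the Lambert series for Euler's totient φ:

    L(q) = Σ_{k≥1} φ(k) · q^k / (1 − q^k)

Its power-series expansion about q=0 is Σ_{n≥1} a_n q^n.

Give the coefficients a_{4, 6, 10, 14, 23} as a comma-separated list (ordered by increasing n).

d|4:{1,2,4}  Σφ=1+1+2=4
[q^6] φ(6)=2,φ(3)=2,φ(2)=1,φ(1)=1 ⇒ 6
[q^10] φ(10)=4,φ(5)=4,φ(2)=1,φ(1)=1 ⇒ 10
[q^14] φ(1)=1,φ(2)=1,φ(7)=6,φ(14)=6 ⇒ 14
q^23  k|23↦φ(k): 1:1 23:22  a_23=23

4, 6, 10, 14, 23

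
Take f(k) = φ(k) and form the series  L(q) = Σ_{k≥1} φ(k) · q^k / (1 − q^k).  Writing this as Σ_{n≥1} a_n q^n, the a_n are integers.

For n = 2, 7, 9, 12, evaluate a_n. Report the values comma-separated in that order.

q^2  k|2↦φ(k): 1:1 2:1  a_2=2
[q^7] φ(7)=6,φ(1)=1 ⇒ 7
d|9:{9,3,1}  Σφ=6+2+1=9
[q^12] φ(1)=1,φ(2)=1,φ(3)=2,φ(4)=2,φ(6)=2,φ(12)=4 ⇒ 12

2, 7, 9, 12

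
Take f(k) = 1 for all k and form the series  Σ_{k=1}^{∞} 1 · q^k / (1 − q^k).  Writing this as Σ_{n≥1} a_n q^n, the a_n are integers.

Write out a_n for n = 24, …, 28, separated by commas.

q^24  k|24↦f(k): 1:1 2:1 3:1 4:1 6:1 8:1 12:1 24:1  a_24=8
[q^25] f(1)=1,f(5)=1,f(25)=1 ⇒ 3
n=26: 1·26 2·13 13·2 26·1  f→[1+1+1+1]=4
n=27: 1·27 3·9 9·3 27·1  f→[1+1+1+1]=4
q^28  k|28↦f(k): 1:1 2:1 4:1 7:1 14:1 28:1  a_28=6

8, 3, 4, 4, 6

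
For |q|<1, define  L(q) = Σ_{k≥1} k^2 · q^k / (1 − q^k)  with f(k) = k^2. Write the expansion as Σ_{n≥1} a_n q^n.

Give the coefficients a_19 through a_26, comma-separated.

362, 546, 500, 610, 530, 850, 651, 850

n=19: 1·19 19·1  f→[1+361]=362
[q^20] f(1)=1,f(2)=4,f(4)=16,f(5)=25,f(10)=100,f(20)=400 ⇒ 546
n=21: 21·1 7·3 3·7 1·21  f→[441+49+9+1]=500
n=22: 1·22 2·11 11·2 22·1  f→[1+4+121+484]=610
n=23: 23·1 1·23  f→[529+1]=530
[q^24] f(24)=576,f(12)=144,f(8)=64,f(6)=36,f(4)=16,f(3)=9,f(2)=4,f(1)=1 ⇒ 850
n=25: 1·25 5·5 25·1  f→[1+25+625]=651
[q^26] f(26)=676,f(13)=169,f(2)=4,f(1)=1 ⇒ 850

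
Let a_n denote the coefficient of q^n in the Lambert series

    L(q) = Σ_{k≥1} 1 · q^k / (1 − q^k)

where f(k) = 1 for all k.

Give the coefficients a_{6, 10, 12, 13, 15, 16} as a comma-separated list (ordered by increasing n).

4, 4, 6, 2, 4, 5

q^6  k|6↦f(k): 6:1 3:1 2:1 1:1  a_6=4
n=10: 1·10 2·5 5·2 10·1  f→[1+1+1+1]=4
[q^12] f(12)=1,f(6)=1,f(4)=1,f(3)=1,f(2)=1,f(1)=1 ⇒ 6
d|13:{13,1}  Σf=1+1=2
[q^15] f(1)=1,f(3)=1,f(5)=1,f(15)=1 ⇒ 4
n=16: 16·1 8·2 4·4 2·8 1·16  f→[1+1+1+1+1]=5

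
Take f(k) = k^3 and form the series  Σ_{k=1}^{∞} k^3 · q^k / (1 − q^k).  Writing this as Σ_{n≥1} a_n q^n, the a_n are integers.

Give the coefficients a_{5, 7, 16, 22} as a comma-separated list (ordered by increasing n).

[q^5] f(1)=1,f(5)=125 ⇒ 126
n=7: 7·1 1·7  f→[343+1]=344
d|16:{16,8,4,2,1}  Σf=4096+512+64+8+1=4681
d|22:{22,11,2,1}  Σf=10648+1331+8+1=11988

126, 344, 4681, 11988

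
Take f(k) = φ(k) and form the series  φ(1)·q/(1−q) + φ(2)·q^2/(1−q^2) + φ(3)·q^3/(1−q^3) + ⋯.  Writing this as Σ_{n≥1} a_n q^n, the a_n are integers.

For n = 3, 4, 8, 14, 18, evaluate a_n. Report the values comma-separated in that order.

q^3  k|3↦φ(k): 1:1 3:2  a_3=3
q^4  k|4↦φ(k): 4:2 2:1 1:1  a_4=4
[q^8] φ(8)=4,φ(4)=2,φ(2)=1,φ(1)=1 ⇒ 8
q^14  k|14↦φ(k): 14:6 7:6 2:1 1:1  a_14=14
d|18:{1,2,3,6,9,18}  Σφ=1+1+2+2+6+6=18

3, 4, 8, 14, 18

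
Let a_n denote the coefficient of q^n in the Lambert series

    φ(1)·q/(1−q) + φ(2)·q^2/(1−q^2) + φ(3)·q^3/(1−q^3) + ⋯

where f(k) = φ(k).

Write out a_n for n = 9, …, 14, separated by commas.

n=9: 1·9 3·3 9·1  φ→[1+2+6]=9
d|10:{10,5,2,1}  Σφ=4+4+1+1=10
n=11: 1·11 11·1  φ→[1+10]=11
q^12  k|12↦φ(k): 12:4 6:2 4:2 3:2 2:1 1:1  a_12=12
n=13: 1·13 13·1  φ→[1+12]=13
d|14:{1,2,7,14}  Σφ=1+1+6+6=14

9, 10, 11, 12, 13, 14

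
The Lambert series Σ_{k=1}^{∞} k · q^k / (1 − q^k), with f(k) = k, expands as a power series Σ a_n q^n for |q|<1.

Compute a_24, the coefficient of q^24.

a_24 = 60

[q^24] f(1)=1,f(2)=2,f(3)=3,f(4)=4,f(6)=6,f(8)=8,f(12)=12,f(24)=24 ⇒ 60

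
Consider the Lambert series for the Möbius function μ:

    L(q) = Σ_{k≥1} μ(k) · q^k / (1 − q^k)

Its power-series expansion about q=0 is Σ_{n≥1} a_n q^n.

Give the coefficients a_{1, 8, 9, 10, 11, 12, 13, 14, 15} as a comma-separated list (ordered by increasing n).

d|1:{1}  Σμ=1=1
q^8  k|8↦μ(k): 8:0 4:0 2:-1 1:1  a_8=0
d|9:{9,3,1}  Σμ=0+(-1)+1=0
n=10: 1·10 2·5 5·2 10·1  μ→[1+(-1)+(-1)+1]=0
[q^11] μ(11)=-1,μ(1)=1 ⇒ 0
n=12: 12·1 6·2 4·3 3·4 2·6 1·12  μ→[0+1+0+(-1)+(-1)+1]=0
n=13: 13·1 1·13  μ→[(-1)+1]=0
n=14: 14·1 7·2 2·7 1·14  μ→[1+(-1)+(-1)+1]=0
[q^15] μ(15)=1,μ(5)=-1,μ(3)=-1,μ(1)=1 ⇒ 0

1, 0, 0, 0, 0, 0, 0, 0, 0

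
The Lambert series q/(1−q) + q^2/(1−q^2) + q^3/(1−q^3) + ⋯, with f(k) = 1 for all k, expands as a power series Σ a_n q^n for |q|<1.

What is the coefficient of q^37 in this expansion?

n=37: 37·1 1·37  f→[1+1]=2

a_37 = 2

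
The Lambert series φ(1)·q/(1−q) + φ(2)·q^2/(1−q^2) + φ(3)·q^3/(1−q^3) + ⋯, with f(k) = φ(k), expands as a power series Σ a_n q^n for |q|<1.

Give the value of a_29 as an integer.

[q^29] φ(1)=1,φ(29)=28 ⇒ 29

a_29 = 29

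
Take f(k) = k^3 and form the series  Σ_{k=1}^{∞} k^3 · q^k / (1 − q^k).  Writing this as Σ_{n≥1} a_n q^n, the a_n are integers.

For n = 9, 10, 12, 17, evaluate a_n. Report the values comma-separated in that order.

757, 1134, 2044, 4914

n=9: 9·1 3·3 1·9  f→[729+27+1]=757
n=10: 10·1 5·2 2·5 1·10  f→[1000+125+8+1]=1134
[q^12] f(1)=1,f(2)=8,f(3)=27,f(4)=64,f(6)=216,f(12)=1728 ⇒ 2044
n=17: 17·1 1·17  f→[4913+1]=4914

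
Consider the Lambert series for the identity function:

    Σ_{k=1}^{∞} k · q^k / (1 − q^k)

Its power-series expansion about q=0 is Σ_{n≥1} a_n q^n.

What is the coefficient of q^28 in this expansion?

a_28 = 56

[q^28] f(28)=28,f(14)=14,f(7)=7,f(4)=4,f(2)=2,f(1)=1 ⇒ 56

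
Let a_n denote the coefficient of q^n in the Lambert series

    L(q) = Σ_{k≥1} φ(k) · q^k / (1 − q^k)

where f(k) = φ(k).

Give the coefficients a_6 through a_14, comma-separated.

q^6  k|6↦φ(k): 6:2 3:2 2:1 1:1  a_6=6
[q^7] φ(1)=1,φ(7)=6 ⇒ 7
d|8:{8,4,2,1}  Σφ=4+2+1+1=8
q^9  k|9↦φ(k): 1:1 3:2 9:6  a_9=9
[q^10] φ(1)=1,φ(2)=1,φ(5)=4,φ(10)=4 ⇒ 10
d|11:{11,1}  Σφ=10+1=11
d|12:{1,2,3,4,6,12}  Σφ=1+1+2+2+2+4=12
[q^13] φ(13)=12,φ(1)=1 ⇒ 13
q^14  k|14↦φ(k): 14:6 7:6 2:1 1:1  a_14=14

6, 7, 8, 9, 10, 11, 12, 13, 14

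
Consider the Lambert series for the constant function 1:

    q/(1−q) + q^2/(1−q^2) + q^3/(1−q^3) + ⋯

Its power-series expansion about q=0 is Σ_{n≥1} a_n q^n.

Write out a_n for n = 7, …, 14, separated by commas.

2, 4, 3, 4, 2, 6, 2, 4

d|7:{1,7}  Σf=1+1=2
d|8:{1,2,4,8}  Σf=1+1+1+1=4
q^9  k|9↦f(k): 9:1 3:1 1:1  a_9=3
[q^10] f(1)=1,f(2)=1,f(5)=1,f(10)=1 ⇒ 4
q^11  k|11↦f(k): 11:1 1:1  a_11=2
n=12: 1·12 2·6 3·4 4·3 6·2 12·1  f→[1+1+1+1+1+1]=6
d|13:{1,13}  Σf=1+1=2
n=14: 14·1 7·2 2·7 1·14  f→[1+1+1+1]=4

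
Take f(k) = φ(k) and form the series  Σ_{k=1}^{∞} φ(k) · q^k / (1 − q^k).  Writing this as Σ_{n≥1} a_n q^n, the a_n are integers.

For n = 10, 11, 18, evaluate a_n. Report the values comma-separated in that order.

d|10:{10,5,2,1}  Σφ=4+4+1+1=10
n=11: 11·1 1·11  φ→[10+1]=11
n=18: 18·1 9·2 6·3 3·6 2·9 1·18  φ→[6+6+2+2+1+1]=18

10, 11, 18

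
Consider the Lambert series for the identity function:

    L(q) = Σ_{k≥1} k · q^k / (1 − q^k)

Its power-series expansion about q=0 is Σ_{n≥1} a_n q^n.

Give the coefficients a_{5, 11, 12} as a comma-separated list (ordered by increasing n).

n=5: 1·5 5·1  f→[1+5]=6
[q^11] f(1)=1,f(11)=11 ⇒ 12
d|12:{1,2,3,4,6,12}  Σf=1+2+3+4+6+12=28

6, 12, 28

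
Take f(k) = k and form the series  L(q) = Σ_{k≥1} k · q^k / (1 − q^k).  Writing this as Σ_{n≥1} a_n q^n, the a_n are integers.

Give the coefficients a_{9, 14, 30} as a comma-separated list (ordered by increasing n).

13, 24, 72

[q^9] f(9)=9,f(3)=3,f(1)=1 ⇒ 13
q^14  k|14↦f(k): 1:1 2:2 7:7 14:14  a_14=24
[q^30] f(1)=1,f(2)=2,f(3)=3,f(5)=5,f(6)=6,f(10)=10,f(15)=15,f(30)=30 ⇒ 72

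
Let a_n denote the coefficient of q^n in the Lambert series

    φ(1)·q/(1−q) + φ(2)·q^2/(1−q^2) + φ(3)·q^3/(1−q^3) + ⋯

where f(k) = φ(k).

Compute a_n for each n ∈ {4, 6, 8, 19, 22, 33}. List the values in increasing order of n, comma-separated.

d|4:{1,2,4}  Σφ=1+1+2=4
n=6: 6·1 3·2 2·3 1·6  φ→[2+2+1+1]=6
d|8:{8,4,2,1}  Σφ=4+2+1+1=8
n=19: 19·1 1·19  φ→[18+1]=19
n=22: 22·1 11·2 2·11 1·22  φ→[10+10+1+1]=22
q^33  k|33↦φ(k): 1:1 3:2 11:10 33:20  a_33=33

4, 6, 8, 19, 22, 33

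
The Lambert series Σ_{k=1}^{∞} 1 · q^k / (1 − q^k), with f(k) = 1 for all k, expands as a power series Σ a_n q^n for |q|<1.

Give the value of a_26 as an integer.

a_26 = 4

d|26:{26,13,2,1}  Σf=1+1+1+1=4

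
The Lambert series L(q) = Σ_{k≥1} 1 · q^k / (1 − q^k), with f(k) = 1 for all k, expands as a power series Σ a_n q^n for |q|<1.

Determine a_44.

a_44 = 6

[q^44] f(1)=1,f(2)=1,f(4)=1,f(11)=1,f(22)=1,f(44)=1 ⇒ 6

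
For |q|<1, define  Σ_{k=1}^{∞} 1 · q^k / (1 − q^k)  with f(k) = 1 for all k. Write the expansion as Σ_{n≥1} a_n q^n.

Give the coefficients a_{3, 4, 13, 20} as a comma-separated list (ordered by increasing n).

2, 3, 2, 6

n=3: 1·3 3·1  f→[1+1]=2
[q^4] f(1)=1,f(2)=1,f(4)=1 ⇒ 3
n=13: 13·1 1·13  f→[1+1]=2
[q^20] f(20)=1,f(10)=1,f(5)=1,f(4)=1,f(2)=1,f(1)=1 ⇒ 6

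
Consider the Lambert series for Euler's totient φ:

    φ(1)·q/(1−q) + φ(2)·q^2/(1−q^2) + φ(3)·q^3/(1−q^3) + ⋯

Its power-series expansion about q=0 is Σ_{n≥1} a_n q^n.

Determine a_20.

[q^20] φ(20)=8,φ(10)=4,φ(5)=4,φ(4)=2,φ(2)=1,φ(1)=1 ⇒ 20

a_20 = 20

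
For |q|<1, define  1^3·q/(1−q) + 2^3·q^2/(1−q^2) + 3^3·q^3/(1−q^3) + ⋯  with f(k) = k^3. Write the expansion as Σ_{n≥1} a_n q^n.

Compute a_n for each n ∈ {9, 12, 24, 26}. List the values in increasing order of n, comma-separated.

n=9: 9·1 3·3 1·9  f→[729+27+1]=757
d|12:{12,6,4,3,2,1}  Σf=1728+216+64+27+8+1=2044
q^24  k|24↦f(k): 24:13824 12:1728 8:512 6:216 4:64 3:27 2:8 1:1  a_24=16380
[q^26] f(1)=1,f(2)=8,f(13)=2197,f(26)=17576 ⇒ 19782

757, 2044, 16380, 19782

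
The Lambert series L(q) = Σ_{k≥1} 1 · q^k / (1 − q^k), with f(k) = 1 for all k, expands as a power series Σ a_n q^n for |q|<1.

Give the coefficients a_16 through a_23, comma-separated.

5, 2, 6, 2, 6, 4, 4, 2

n=16: 16·1 8·2 4·4 2·8 1·16  f→[1+1+1+1+1]=5
d|17:{17,1}  Σf=1+1=2
n=18: 18·1 9·2 6·3 3·6 2·9 1·18  f→[1+1+1+1+1+1]=6
n=19: 1·19 19·1  f→[1+1]=2
n=20: 1·20 2·10 4·5 5·4 10·2 20·1  f→[1+1+1+1+1+1]=6
[q^21] f(1)=1,f(3)=1,f(7)=1,f(21)=1 ⇒ 4
d|22:{22,11,2,1}  Σf=1+1+1+1=4
q^23  k|23↦f(k): 1:1 23:1  a_23=2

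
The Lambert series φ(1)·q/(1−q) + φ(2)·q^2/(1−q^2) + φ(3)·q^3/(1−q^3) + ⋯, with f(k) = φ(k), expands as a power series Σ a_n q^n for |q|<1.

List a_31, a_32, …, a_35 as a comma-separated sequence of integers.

q^31  k|31↦φ(k): 1:1 31:30  a_31=31
[q^32] φ(32)=16,φ(16)=8,φ(8)=4,φ(4)=2,φ(2)=1,φ(1)=1 ⇒ 32
[q^33] φ(33)=20,φ(11)=10,φ(3)=2,φ(1)=1 ⇒ 33
[q^34] φ(34)=16,φ(17)=16,φ(2)=1,φ(1)=1 ⇒ 34
[q^35] φ(1)=1,φ(5)=4,φ(7)=6,φ(35)=24 ⇒ 35

31, 32, 33, 34, 35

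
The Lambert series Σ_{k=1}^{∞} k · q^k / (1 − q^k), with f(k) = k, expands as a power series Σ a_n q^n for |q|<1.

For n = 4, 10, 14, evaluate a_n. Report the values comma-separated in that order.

7, 18, 24

[q^4] f(4)=4,f(2)=2,f(1)=1 ⇒ 7
[q^10] f(1)=1,f(2)=2,f(5)=5,f(10)=10 ⇒ 18
q^14  k|14↦f(k): 14:14 7:7 2:2 1:1  a_14=24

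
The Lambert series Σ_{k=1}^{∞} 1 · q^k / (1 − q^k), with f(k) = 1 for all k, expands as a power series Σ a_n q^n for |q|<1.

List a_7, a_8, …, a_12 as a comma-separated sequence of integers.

2, 4, 3, 4, 2, 6

n=7: 7·1 1·7  f→[1+1]=2
d|8:{8,4,2,1}  Σf=1+1+1+1=4
n=9: 1·9 3·3 9·1  f→[1+1+1]=3
q^10  k|10↦f(k): 1:1 2:1 5:1 10:1  a_10=4
n=11: 1·11 11·1  f→[1+1]=2
q^12  k|12↦f(k): 1:1 2:1 3:1 4:1 6:1 12:1  a_12=6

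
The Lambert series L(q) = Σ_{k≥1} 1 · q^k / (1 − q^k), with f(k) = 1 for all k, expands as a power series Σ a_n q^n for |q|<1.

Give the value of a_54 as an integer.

a_54 = 8

q^54  k|54↦f(k): 54:1 27:1 18:1 9:1 6:1 3:1 2:1 1:1  a_54=8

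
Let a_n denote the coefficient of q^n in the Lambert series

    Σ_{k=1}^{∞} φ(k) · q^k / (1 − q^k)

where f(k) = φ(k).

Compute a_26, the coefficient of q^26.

q^26  k|26↦φ(k): 26:12 13:12 2:1 1:1  a_26=26

a_26 = 26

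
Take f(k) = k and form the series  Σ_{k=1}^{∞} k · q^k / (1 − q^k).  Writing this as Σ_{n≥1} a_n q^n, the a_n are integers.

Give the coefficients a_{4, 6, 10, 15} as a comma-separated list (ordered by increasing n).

7, 12, 18, 24

[q^4] f(4)=4,f(2)=2,f(1)=1 ⇒ 7
[q^6] f(6)=6,f(3)=3,f(2)=2,f(1)=1 ⇒ 12
n=10: 1·10 2·5 5·2 10·1  f→[1+2+5+10]=18
[q^15] f(1)=1,f(3)=3,f(5)=5,f(15)=15 ⇒ 24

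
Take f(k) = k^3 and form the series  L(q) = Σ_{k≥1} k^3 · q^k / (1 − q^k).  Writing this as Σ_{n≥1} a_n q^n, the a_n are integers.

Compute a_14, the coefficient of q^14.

a_14 = 3096

n=14: 14·1 7·2 2·7 1·14  f→[2744+343+8+1]=3096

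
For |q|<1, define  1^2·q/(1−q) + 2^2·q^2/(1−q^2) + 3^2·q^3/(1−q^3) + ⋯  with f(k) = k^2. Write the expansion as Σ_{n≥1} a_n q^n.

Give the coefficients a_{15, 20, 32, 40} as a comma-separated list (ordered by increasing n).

q^15  k|15↦f(k): 1:1 3:9 5:25 15:225  a_15=260
d|20:{1,2,4,5,10,20}  Σf=1+4+16+25+100+400=546
d|32:{32,16,8,4,2,1}  Σf=1024+256+64+16+4+1=1365
[q^40] f(1)=1,f(2)=4,f(4)=16,f(5)=25,f(8)=64,f(10)=100,f(20)=400,f(40)=1600 ⇒ 2210

260, 546, 1365, 2210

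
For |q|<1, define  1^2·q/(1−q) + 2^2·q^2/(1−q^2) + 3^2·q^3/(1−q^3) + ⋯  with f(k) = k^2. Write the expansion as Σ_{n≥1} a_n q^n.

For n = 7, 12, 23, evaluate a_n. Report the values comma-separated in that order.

50, 210, 530

q^7  k|7↦f(k): 1:1 7:49  a_7=50
d|12:{12,6,4,3,2,1}  Σf=144+36+16+9+4+1=210
[q^23] f(23)=529,f(1)=1 ⇒ 530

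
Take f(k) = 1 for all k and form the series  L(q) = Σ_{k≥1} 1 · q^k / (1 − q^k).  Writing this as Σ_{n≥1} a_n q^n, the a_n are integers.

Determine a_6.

q^6  k|6↦f(k): 6:1 3:1 2:1 1:1  a_6=4

a_6 = 4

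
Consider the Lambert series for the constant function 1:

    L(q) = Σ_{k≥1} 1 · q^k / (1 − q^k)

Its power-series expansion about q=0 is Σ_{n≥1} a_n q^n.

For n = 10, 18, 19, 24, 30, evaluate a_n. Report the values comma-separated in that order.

4, 6, 2, 8, 8

n=10: 1·10 2·5 5·2 10·1  f→[1+1+1+1]=4
[q^18] f(1)=1,f(2)=1,f(3)=1,f(6)=1,f(9)=1,f(18)=1 ⇒ 6
q^19  k|19↦f(k): 19:1 1:1  a_19=2
n=24: 1·24 2·12 3·8 4·6 6·4 8·3 12·2 24·1  f→[1+1+1+1+1+1+1+1]=8
d|30:{1,2,3,5,6,10,15,30}  Σf=1+1+1+1+1+1+1+1=8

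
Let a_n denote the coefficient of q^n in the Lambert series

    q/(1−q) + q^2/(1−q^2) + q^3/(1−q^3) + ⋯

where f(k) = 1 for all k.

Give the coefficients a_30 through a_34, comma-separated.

q^30  k|30↦f(k): 30:1 15:1 10:1 6:1 5:1 3:1 2:1 1:1  a_30=8
q^31  k|31↦f(k): 1:1 31:1  a_31=2
d|32:{1,2,4,8,16,32}  Σf=1+1+1+1+1+1=6
d|33:{1,3,11,33}  Σf=1+1+1+1=4
n=34: 34·1 17·2 2·17 1·34  f→[1+1+1+1]=4

8, 2, 6, 4, 4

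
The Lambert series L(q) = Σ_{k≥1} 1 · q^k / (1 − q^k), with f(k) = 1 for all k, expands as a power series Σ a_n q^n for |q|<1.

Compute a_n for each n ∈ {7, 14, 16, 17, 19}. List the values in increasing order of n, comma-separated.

d|7:{1,7}  Σf=1+1=2
d|14:{14,7,2,1}  Σf=1+1+1+1=4
n=16: 16·1 8·2 4·4 2·8 1·16  f→[1+1+1+1+1]=5
[q^17] f(1)=1,f(17)=1 ⇒ 2
q^19  k|19↦f(k): 1:1 19:1  a_19=2

2, 4, 5, 2, 2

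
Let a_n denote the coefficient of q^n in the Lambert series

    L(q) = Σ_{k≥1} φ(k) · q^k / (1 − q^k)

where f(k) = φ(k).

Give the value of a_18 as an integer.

q^18  k|18↦φ(k): 18:6 9:6 6:2 3:2 2:1 1:1  a_18=18

a_18 = 18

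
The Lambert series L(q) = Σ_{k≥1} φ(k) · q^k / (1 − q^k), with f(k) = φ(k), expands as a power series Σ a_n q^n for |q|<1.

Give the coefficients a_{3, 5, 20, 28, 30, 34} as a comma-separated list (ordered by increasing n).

d|3:{1,3}  Σφ=1+2=3
n=5: 1·5 5·1  φ→[1+4]=5
[q^20] φ(20)=8,φ(10)=4,φ(5)=4,φ(4)=2,φ(2)=1,φ(1)=1 ⇒ 20
n=28: 1·28 2·14 4·7 7·4 14·2 28·1  φ→[1+1+2+6+6+12]=28
q^30  k|30↦φ(k): 1:1 2:1 3:2 5:4 6:2 10:4 15:8 30:8  a_30=30
d|34:{1,2,17,34}  Σφ=1+1+16+16=34

3, 5, 20, 28, 30, 34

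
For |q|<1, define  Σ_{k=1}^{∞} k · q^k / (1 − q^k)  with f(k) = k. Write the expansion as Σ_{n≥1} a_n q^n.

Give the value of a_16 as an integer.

d|16:{1,2,4,8,16}  Σf=1+2+4+8+16=31

a_16 = 31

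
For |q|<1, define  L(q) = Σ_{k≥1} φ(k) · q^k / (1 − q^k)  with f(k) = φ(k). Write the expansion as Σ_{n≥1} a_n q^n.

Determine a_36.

[q^36] φ(1)=1,φ(2)=1,φ(3)=2,φ(4)=2,φ(6)=2,φ(9)=6,φ(12)=4,φ(18)=6,φ(36)=12 ⇒ 36

a_36 = 36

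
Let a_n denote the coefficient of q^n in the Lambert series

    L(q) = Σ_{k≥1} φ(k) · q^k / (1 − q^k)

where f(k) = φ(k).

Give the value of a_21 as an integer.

[q^21] φ(21)=12,φ(7)=6,φ(3)=2,φ(1)=1 ⇒ 21

a_21 = 21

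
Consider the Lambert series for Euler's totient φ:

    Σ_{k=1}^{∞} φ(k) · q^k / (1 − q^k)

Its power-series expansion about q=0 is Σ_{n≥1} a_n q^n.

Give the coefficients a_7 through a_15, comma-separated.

d|7:{7,1}  Σφ=6+1=7
q^8  k|8↦φ(k): 1:1 2:1 4:2 8:4  a_8=8
n=9: 9·1 3·3 1·9  φ→[6+2+1]=9
[q^10] φ(1)=1,φ(2)=1,φ(5)=4,φ(10)=4 ⇒ 10
q^11  k|11↦φ(k): 11:10 1:1  a_11=11
n=12: 12·1 6·2 4·3 3·4 2·6 1·12  φ→[4+2+2+2+1+1]=12
d|13:{13,1}  Σφ=12+1=13
d|14:{14,7,2,1}  Σφ=6+6+1+1=14
n=15: 1·15 3·5 5·3 15·1  φ→[1+2+4+8]=15

7, 8, 9, 10, 11, 12, 13, 14, 15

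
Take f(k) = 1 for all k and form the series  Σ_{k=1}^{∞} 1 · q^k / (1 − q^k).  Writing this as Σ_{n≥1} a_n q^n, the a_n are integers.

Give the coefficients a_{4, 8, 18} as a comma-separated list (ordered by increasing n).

3, 4, 6

q^4  k|4↦f(k): 1:1 2:1 4:1  a_4=3
[q^8] f(1)=1,f(2)=1,f(4)=1,f(8)=1 ⇒ 4
n=18: 18·1 9·2 6·3 3·6 2·9 1·18  f→[1+1+1+1+1+1]=6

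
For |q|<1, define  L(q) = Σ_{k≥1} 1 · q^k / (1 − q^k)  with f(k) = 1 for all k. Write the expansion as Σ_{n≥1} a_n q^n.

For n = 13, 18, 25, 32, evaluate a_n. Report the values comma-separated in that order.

2, 6, 3, 6

q^13  k|13↦f(k): 1:1 13:1  a_13=2
q^18  k|18↦f(k): 18:1 9:1 6:1 3:1 2:1 1:1  a_18=6
n=25: 1·25 5·5 25·1  f→[1+1+1]=3
d|32:{1,2,4,8,16,32}  Σf=1+1+1+1+1+1=6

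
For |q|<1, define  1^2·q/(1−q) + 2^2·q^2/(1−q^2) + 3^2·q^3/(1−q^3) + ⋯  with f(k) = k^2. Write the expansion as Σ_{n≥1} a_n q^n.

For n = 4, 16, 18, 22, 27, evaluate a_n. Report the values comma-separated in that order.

21, 341, 455, 610, 820

d|4:{1,2,4}  Σf=1+4+16=21
q^16  k|16↦f(k): 1:1 2:4 4:16 8:64 16:256  a_16=341
d|18:{1,2,3,6,9,18}  Σf=1+4+9+36+81+324=455
n=22: 22·1 11·2 2·11 1·22  f→[484+121+4+1]=610
q^27  k|27↦f(k): 1:1 3:9 9:81 27:729  a_27=820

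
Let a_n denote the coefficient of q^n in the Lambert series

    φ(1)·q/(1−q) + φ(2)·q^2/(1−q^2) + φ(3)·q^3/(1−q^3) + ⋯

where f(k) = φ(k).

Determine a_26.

q^26  k|26↦φ(k): 26:12 13:12 2:1 1:1  a_26=26

a_26 = 26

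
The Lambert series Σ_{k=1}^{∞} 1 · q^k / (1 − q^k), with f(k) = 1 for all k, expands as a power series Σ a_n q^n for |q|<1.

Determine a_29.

a_29 = 2

n=29: 29·1 1·29  f→[1+1]=2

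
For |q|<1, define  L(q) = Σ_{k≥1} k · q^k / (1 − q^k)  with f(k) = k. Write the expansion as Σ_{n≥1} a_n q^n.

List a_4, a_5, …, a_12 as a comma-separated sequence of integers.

7, 6, 12, 8, 15, 13, 18, 12, 28

[q^4] f(1)=1,f(2)=2,f(4)=4 ⇒ 7
d|5:{1,5}  Σf=1+5=6
[q^6] f(6)=6,f(3)=3,f(2)=2,f(1)=1 ⇒ 12
d|7:{1,7}  Σf=1+7=8
n=8: 8·1 4·2 2·4 1·8  f→[8+4+2+1]=15
n=9: 1·9 3·3 9·1  f→[1+3+9]=13
n=10: 10·1 5·2 2·5 1·10  f→[10+5+2+1]=18
[q^11] f(1)=1,f(11)=11 ⇒ 12
n=12: 12·1 6·2 4·3 3·4 2·6 1·12  f→[12+6+4+3+2+1]=28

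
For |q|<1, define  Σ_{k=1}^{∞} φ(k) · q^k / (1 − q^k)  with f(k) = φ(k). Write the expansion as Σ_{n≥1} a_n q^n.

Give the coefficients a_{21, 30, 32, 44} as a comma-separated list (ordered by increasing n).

[q^21] φ(1)=1,φ(3)=2,φ(7)=6,φ(21)=12 ⇒ 21
[q^30] φ(1)=1,φ(2)=1,φ(3)=2,φ(5)=4,φ(6)=2,φ(10)=4,φ(15)=8,φ(30)=8 ⇒ 30
n=32: 32·1 16·2 8·4 4·8 2·16 1·32  φ→[16+8+4+2+1+1]=32
[q^44] φ(44)=20,φ(22)=10,φ(11)=10,φ(4)=2,φ(2)=1,φ(1)=1 ⇒ 44

21, 30, 32, 44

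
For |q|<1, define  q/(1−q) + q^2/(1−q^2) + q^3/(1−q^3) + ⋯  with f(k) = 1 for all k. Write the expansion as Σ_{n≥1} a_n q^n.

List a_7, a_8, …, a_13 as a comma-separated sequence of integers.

n=7: 7·1 1·7  f→[1+1]=2
d|8:{1,2,4,8}  Σf=1+1+1+1=4
d|9:{9,3,1}  Σf=1+1+1=3
[q^10] f(1)=1,f(2)=1,f(5)=1,f(10)=1 ⇒ 4
q^11  k|11↦f(k): 11:1 1:1  a_11=2
n=12: 1·12 2·6 3·4 4·3 6·2 12·1  f→[1+1+1+1+1+1]=6
n=13: 1·13 13·1  f→[1+1]=2

2, 4, 3, 4, 2, 6, 2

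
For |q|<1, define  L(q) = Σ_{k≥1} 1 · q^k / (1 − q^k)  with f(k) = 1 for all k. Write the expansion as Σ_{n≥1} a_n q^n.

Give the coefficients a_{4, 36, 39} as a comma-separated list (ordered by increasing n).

3, 9, 4

n=4: 4·1 2·2 1·4  f→[1+1+1]=3
q^36  k|36↦f(k): 36:1 18:1 12:1 9:1 6:1 4:1 3:1 2:1 1:1  a_36=9
[q^39] f(1)=1,f(3)=1,f(13)=1,f(39)=1 ⇒ 4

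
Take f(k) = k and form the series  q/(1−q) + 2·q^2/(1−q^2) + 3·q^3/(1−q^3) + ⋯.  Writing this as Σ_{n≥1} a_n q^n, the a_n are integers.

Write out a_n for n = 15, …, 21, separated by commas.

24, 31, 18, 39, 20, 42, 32

q^15  k|15↦f(k): 1:1 3:3 5:5 15:15  a_15=24
d|16:{16,8,4,2,1}  Σf=16+8+4+2+1=31
q^17  k|17↦f(k): 17:17 1:1  a_17=18
q^18  k|18↦f(k): 18:18 9:9 6:6 3:3 2:2 1:1  a_18=39
q^19  k|19↦f(k): 19:19 1:1  a_19=20
n=20: 1·20 2·10 4·5 5·4 10·2 20·1  f→[1+2+4+5+10+20]=42
q^21  k|21↦f(k): 1:1 3:3 7:7 21:21  a_21=32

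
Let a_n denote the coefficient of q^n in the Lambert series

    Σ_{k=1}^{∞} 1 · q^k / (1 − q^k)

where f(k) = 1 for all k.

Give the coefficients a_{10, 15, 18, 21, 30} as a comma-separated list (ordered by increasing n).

q^10  k|10↦f(k): 10:1 5:1 2:1 1:1  a_10=4
n=15: 15·1 5·3 3·5 1·15  f→[1+1+1+1]=4
n=18: 1·18 2·9 3·6 6·3 9·2 18·1  f→[1+1+1+1+1+1]=6
[q^21] f(1)=1,f(3)=1,f(7)=1,f(21)=1 ⇒ 4
n=30: 30·1 15·2 10·3 6·5 5·6 3·10 2·15 1·30  f→[1+1+1+1+1+1+1+1]=8

4, 4, 6, 4, 8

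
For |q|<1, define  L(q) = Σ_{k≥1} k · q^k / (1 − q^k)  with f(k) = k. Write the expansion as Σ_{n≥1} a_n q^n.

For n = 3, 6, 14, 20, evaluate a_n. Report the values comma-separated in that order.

d|3:{1,3}  Σf=1+3=4
d|6:{6,3,2,1}  Σf=6+3+2+1=12
[q^14] f(14)=14,f(7)=7,f(2)=2,f(1)=1 ⇒ 24
n=20: 1·20 2·10 4·5 5·4 10·2 20·1  f→[1+2+4+5+10+20]=42

4, 12, 24, 42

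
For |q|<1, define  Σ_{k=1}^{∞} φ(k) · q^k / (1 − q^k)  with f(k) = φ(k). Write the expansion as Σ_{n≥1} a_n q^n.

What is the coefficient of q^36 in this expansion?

n=36: 1·36 2·18 3·12 4·9 6·6 9·4 12·3 18·2 36·1  φ→[1+1+2+2+2+6+4+6+12]=36

a_36 = 36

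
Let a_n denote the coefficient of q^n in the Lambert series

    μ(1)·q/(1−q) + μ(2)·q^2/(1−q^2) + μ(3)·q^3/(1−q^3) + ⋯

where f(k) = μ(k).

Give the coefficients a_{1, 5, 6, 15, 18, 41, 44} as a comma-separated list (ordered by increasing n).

q^1  k|1↦μ(k): 1:1  a_1=1
[q^5] μ(1)=1,μ(5)=-1 ⇒ 0
d|6:{1,2,3,6}  Σμ=1+(-1)+(-1)+1=0
[q^15] μ(1)=1,μ(3)=-1,μ(5)=-1,μ(15)=1 ⇒ 0
d|18:{1,2,3,6,9,18}  Σμ=1+(-1)+(-1)+1+0+0=0
[q^41] μ(1)=1,μ(41)=-1 ⇒ 0
q^44  k|44↦μ(k): 1:1 2:-1 4:0 11:-1 22:1 44:0  a_44=0

1, 0, 0, 0, 0, 0, 0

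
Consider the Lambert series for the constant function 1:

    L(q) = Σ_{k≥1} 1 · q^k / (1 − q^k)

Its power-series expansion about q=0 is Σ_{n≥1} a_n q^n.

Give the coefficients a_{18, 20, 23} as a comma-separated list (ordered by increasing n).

6, 6, 2

q^18  k|18↦f(k): 1:1 2:1 3:1 6:1 9:1 18:1  a_18=6
n=20: 20·1 10·2 5·4 4·5 2·10 1·20  f→[1+1+1+1+1+1]=6
q^23  k|23↦f(k): 1:1 23:1  a_23=2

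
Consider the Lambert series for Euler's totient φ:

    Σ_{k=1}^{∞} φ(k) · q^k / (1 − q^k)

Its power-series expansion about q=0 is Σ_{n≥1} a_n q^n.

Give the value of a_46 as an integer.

n=46: 1·46 2·23 23·2 46·1  φ→[1+1+22+22]=46

a_46 = 46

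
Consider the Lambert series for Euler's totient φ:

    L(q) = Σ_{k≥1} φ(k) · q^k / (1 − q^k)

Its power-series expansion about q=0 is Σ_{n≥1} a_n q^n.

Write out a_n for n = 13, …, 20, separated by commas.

[q^13] φ(13)=12,φ(1)=1 ⇒ 13
n=14: 1·14 2·7 7·2 14·1  φ→[1+1+6+6]=14
[q^15] φ(1)=1,φ(3)=2,φ(5)=4,φ(15)=8 ⇒ 15
[q^16] φ(16)=8,φ(8)=4,φ(4)=2,φ(2)=1,φ(1)=1 ⇒ 16
n=17: 1·17 17·1  φ→[1+16]=17
d|18:{18,9,6,3,2,1}  Σφ=6+6+2+2+1+1=18
d|19:{1,19}  Σφ=1+18=19
q^20  k|20↦φ(k): 20:8 10:4 5:4 4:2 2:1 1:1  a_20=20

13, 14, 15, 16, 17, 18, 19, 20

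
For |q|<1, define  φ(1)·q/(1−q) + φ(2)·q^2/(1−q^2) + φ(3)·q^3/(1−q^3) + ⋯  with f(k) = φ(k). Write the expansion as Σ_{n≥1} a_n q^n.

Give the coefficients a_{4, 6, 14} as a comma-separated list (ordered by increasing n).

n=4: 4·1 2·2 1·4  φ→[2+1+1]=4
[q^6] φ(6)=2,φ(3)=2,φ(2)=1,φ(1)=1 ⇒ 6
d|14:{14,7,2,1}  Σφ=6+6+1+1=14

4, 6, 14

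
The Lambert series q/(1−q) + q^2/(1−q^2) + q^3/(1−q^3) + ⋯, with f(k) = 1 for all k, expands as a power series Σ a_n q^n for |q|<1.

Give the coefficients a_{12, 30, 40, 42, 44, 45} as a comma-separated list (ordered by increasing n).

n=12: 1·12 2·6 3·4 4·3 6·2 12·1  f→[1+1+1+1+1+1]=6
q^30  k|30↦f(k): 1:1 2:1 3:1 5:1 6:1 10:1 15:1 30:1  a_30=8
q^40  k|40↦f(k): 40:1 20:1 10:1 8:1 5:1 4:1 2:1 1:1  a_40=8
q^42  k|42↦f(k): 1:1 2:1 3:1 6:1 7:1 14:1 21:1 42:1  a_42=8
n=44: 44·1 22·2 11·4 4·11 2·22 1·44  f→[1+1+1+1+1+1]=6
q^45  k|45↦f(k): 1:1 3:1 5:1 9:1 15:1 45:1  a_45=6

6, 8, 8, 8, 6, 6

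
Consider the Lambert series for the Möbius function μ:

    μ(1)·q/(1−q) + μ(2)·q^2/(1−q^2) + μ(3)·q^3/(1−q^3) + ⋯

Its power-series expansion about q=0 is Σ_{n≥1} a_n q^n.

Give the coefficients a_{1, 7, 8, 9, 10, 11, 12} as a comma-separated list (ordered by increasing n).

q^1  k|1↦μ(k): 1:1  a_1=1
d|7:{1,7}  Σμ=1+(-1)=0
d|8:{8,4,2,1}  Σμ=0+0+(-1)+1=0
q^9  k|9↦μ(k): 1:1 3:-1 9:0  a_9=0
[q^10] μ(10)=1,μ(5)=-1,μ(2)=-1,μ(1)=1 ⇒ 0
n=11: 11·1 1·11  μ→[(-1)+1]=0
[q^12] μ(12)=0,μ(6)=1,μ(4)=0,μ(3)=-1,μ(2)=-1,μ(1)=1 ⇒ 0

1, 0, 0, 0, 0, 0, 0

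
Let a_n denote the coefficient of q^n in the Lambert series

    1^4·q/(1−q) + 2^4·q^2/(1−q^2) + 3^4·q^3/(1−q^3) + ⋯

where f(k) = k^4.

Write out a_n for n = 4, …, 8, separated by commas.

273, 626, 1394, 2402, 4369

[q^4] f(1)=1,f(2)=16,f(4)=256 ⇒ 273
d|5:{5,1}  Σf=625+1=626
d|6:{6,3,2,1}  Σf=1296+81+16+1=1394
[q^7] f(7)=2401,f(1)=1 ⇒ 2402
[q^8] f(8)=4096,f(4)=256,f(2)=16,f(1)=1 ⇒ 4369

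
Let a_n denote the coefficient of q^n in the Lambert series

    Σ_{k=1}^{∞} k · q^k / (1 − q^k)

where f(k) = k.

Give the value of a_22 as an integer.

a_22 = 36

n=22: 22·1 11·2 2·11 1·22  f→[22+11+2+1]=36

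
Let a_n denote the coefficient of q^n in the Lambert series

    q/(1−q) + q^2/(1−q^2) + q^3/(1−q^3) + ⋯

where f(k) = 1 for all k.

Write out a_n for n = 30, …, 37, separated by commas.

8, 2, 6, 4, 4, 4, 9, 2

q^30  k|30↦f(k): 30:1 15:1 10:1 6:1 5:1 3:1 2:1 1:1  a_30=8
d|31:{31,1}  Σf=1+1=2
q^32  k|32↦f(k): 32:1 16:1 8:1 4:1 2:1 1:1  a_32=6
n=33: 1·33 3·11 11·3 33·1  f→[1+1+1+1]=4
[q^34] f(34)=1,f(17)=1,f(2)=1,f(1)=1 ⇒ 4
n=35: 35·1 7·5 5·7 1·35  f→[1+1+1+1]=4
d|36:{36,18,12,9,6,4,3,2,1}  Σf=1+1+1+1+1+1+1+1+1=9
[q^37] f(1)=1,f(37)=1 ⇒ 2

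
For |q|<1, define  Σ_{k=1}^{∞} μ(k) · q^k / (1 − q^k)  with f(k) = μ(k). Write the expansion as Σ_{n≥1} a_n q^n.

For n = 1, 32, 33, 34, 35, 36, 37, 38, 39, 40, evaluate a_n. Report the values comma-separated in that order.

n=1: 1·1  μ→[1]=1
n=32: 1·32 2·16 4·8 8·4 16·2 32·1  μ→[1+(-1)+0+0+0+0]=0
q^33  k|33↦μ(k): 33:1 11:-1 3:-1 1:1  a_33=0
d|34:{34,17,2,1}  Σμ=1+(-1)+(-1)+1=0
q^35  k|35↦μ(k): 35:1 7:-1 5:-1 1:1  a_35=0
d|36:{36,18,12,9,6,4,3,2,1}  Σμ=0+0+0+0+1+0+(-1)+(-1)+1=0
d|37:{1,37}  Σμ=1+(-1)=0
[q^38] μ(38)=1,μ(19)=-1,μ(2)=-1,μ(1)=1 ⇒ 0
[q^39] μ(1)=1,μ(3)=-1,μ(13)=-1,μ(39)=1 ⇒ 0
q^40  k|40↦μ(k): 1:1 2:-1 4:0 5:-1 8:0 10:1 20:0 40:0  a_40=0

1, 0, 0, 0, 0, 0, 0, 0, 0, 0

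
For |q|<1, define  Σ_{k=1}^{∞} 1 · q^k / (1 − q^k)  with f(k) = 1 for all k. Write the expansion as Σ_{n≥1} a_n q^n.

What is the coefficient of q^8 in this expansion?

d|8:{1,2,4,8}  Σf=1+1+1+1=4

a_8 = 4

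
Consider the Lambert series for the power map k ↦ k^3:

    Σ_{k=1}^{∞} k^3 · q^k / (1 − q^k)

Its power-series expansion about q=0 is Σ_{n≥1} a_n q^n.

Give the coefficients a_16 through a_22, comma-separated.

4681, 4914, 6813, 6860, 9198, 9632, 11988

q^16  k|16↦f(k): 1:1 2:8 4:64 8:512 16:4096  a_16=4681
n=17: 17·1 1·17  f→[4913+1]=4914
q^18  k|18↦f(k): 1:1 2:8 3:27 6:216 9:729 18:5832  a_18=6813
[q^19] f(1)=1,f(19)=6859 ⇒ 6860
q^20  k|20↦f(k): 1:1 2:8 4:64 5:125 10:1000 20:8000  a_20=9198
q^21  k|21↦f(k): 1:1 3:27 7:343 21:9261  a_21=9632
[q^22] f(22)=10648,f(11)=1331,f(2)=8,f(1)=1 ⇒ 11988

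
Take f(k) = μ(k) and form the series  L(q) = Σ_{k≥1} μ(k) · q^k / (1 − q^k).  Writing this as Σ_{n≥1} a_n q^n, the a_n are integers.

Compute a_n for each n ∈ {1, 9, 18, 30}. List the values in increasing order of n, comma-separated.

d|1:{1}  Σμ=1=1
q^9  k|9↦μ(k): 1:1 3:-1 9:0  a_9=0
d|18:{18,9,6,3,2,1}  Σμ=0+0+1+(-1)+(-1)+1=0
d|30:{30,15,10,6,5,3,2,1}  Σμ=(-1)+1+1+1+(-1)+(-1)+(-1)+1=0

1, 0, 0, 0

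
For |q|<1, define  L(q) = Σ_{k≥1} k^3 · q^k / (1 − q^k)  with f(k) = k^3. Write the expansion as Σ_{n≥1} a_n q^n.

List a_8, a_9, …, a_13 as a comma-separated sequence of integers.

585, 757, 1134, 1332, 2044, 2198

q^8  k|8↦f(k): 1:1 2:8 4:64 8:512  a_8=585
n=9: 9·1 3·3 1·9  f→[729+27+1]=757
[q^10] f(10)=1000,f(5)=125,f(2)=8,f(1)=1 ⇒ 1134
q^11  k|11↦f(k): 11:1331 1:1  a_11=1332
[q^12] f(12)=1728,f(6)=216,f(4)=64,f(3)=27,f(2)=8,f(1)=1 ⇒ 2044
q^13  k|13↦f(k): 13:2197 1:1  a_13=2198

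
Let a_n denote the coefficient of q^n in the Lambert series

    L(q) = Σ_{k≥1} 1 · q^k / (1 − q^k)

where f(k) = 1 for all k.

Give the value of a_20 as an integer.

q^20  k|20↦f(k): 1:1 2:1 4:1 5:1 10:1 20:1  a_20=6

a_20 = 6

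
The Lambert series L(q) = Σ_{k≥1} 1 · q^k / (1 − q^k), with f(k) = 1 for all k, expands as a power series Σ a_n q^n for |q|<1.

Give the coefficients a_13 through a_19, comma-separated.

q^13  k|13↦f(k): 13:1 1:1  a_13=2
[q^14] f(1)=1,f(2)=1,f(7)=1,f(14)=1 ⇒ 4
d|15:{15,5,3,1}  Σf=1+1+1+1=4
q^16  k|16↦f(k): 1:1 2:1 4:1 8:1 16:1  a_16=5
[q^17] f(1)=1,f(17)=1 ⇒ 2
d|18:{1,2,3,6,9,18}  Σf=1+1+1+1+1+1=6
d|19:{19,1}  Σf=1+1=2

2, 4, 4, 5, 2, 6, 2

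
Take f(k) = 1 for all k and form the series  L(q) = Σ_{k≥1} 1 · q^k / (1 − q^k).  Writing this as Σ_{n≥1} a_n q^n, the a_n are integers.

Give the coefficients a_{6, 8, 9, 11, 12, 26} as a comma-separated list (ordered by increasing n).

n=6: 1·6 2·3 3·2 6·1  f→[1+1+1+1]=4
[q^8] f(1)=1,f(2)=1,f(4)=1,f(8)=1 ⇒ 4
n=9: 9·1 3·3 1·9  f→[1+1+1]=3
n=11: 11·1 1·11  f→[1+1]=2
n=12: 12·1 6·2 4·3 3·4 2·6 1·12  f→[1+1+1+1+1+1]=6
[q^26] f(26)=1,f(13)=1,f(2)=1,f(1)=1 ⇒ 4

4, 4, 3, 2, 6, 4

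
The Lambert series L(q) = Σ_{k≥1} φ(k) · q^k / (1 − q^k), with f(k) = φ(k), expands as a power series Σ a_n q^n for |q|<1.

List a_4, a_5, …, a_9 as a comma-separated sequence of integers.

n=4: 4·1 2·2 1·4  φ→[2+1+1]=4
[q^5] φ(1)=1,φ(5)=4 ⇒ 5
q^6  k|6↦φ(k): 1:1 2:1 3:2 6:2  a_6=6
d|7:{1,7}  Σφ=1+6=7
d|8:{8,4,2,1}  Σφ=4+2+1+1=8
n=9: 1·9 3·3 9·1  φ→[1+2+6]=9

4, 5, 6, 7, 8, 9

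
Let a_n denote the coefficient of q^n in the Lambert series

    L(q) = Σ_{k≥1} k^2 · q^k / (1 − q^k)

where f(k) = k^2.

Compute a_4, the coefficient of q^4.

q^4  k|4↦f(k): 1:1 2:4 4:16  a_4=21

a_4 = 21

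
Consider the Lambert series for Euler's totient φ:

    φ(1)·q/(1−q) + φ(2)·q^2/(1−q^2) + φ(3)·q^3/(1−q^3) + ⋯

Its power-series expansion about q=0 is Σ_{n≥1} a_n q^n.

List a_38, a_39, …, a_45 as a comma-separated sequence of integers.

d|38:{38,19,2,1}  Σφ=18+18+1+1=38
q^39  k|39↦φ(k): 1:1 3:2 13:12 39:24  a_39=39
[q^40] φ(40)=16,φ(20)=8,φ(10)=4,φ(8)=4,φ(5)=4,φ(4)=2,φ(2)=1,φ(1)=1 ⇒ 40
n=41: 1·41 41·1  φ→[1+40]=41
q^42  k|42↦φ(k): 1:1 2:1 3:2 6:2 7:6 14:6 21:12 42:12  a_42=42
[q^43] φ(43)=42,φ(1)=1 ⇒ 43
[q^44] φ(44)=20,φ(22)=10,φ(11)=10,φ(4)=2,φ(2)=1,φ(1)=1 ⇒ 44
n=45: 45·1 15·3 9·5 5·9 3·15 1·45  φ→[24+8+6+4+2+1]=45

38, 39, 40, 41, 42, 43, 44, 45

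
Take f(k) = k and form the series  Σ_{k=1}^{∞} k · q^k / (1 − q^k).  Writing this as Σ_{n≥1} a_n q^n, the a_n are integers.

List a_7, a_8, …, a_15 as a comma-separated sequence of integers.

8, 15, 13, 18, 12, 28, 14, 24, 24

q^7  k|7↦f(k): 1:1 7:7  a_7=8
d|8:{1,2,4,8}  Σf=1+2+4+8=15
d|9:{1,3,9}  Σf=1+3+9=13
n=10: 1·10 2·5 5·2 10·1  f→[1+2+5+10]=18
[q^11] f(11)=11,f(1)=1 ⇒ 12
[q^12] f(1)=1,f(2)=2,f(3)=3,f(4)=4,f(6)=6,f(12)=12 ⇒ 28
[q^13] f(1)=1,f(13)=13 ⇒ 14
d|14:{1,2,7,14}  Σf=1+2+7+14=24
n=15: 15·1 5·3 3·5 1·15  f→[15+5+3+1]=24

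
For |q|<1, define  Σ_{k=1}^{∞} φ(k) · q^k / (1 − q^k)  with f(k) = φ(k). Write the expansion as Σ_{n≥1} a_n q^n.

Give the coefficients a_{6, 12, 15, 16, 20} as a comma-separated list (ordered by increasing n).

d|6:{6,3,2,1}  Σφ=2+2+1+1=6
[q^12] φ(1)=1,φ(2)=1,φ(3)=2,φ(4)=2,φ(6)=2,φ(12)=4 ⇒ 12
q^15  k|15↦φ(k): 1:1 3:2 5:4 15:8  a_15=15
q^16  k|16↦φ(k): 1:1 2:1 4:2 8:4 16:8  a_16=16
d|20:{20,10,5,4,2,1}  Σφ=8+4+4+2+1+1=20

6, 12, 15, 16, 20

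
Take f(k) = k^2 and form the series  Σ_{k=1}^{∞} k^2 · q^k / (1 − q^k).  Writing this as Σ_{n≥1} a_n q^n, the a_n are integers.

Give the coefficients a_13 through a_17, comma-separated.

q^13  k|13↦f(k): 1:1 13:169  a_13=170
d|14:{1,2,7,14}  Σf=1+4+49+196=250
d|15:{15,5,3,1}  Σf=225+25+9+1=260
[q^16] f(16)=256,f(8)=64,f(4)=16,f(2)=4,f(1)=1 ⇒ 341
q^17  k|17↦f(k): 17:289 1:1  a_17=290

170, 250, 260, 341, 290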